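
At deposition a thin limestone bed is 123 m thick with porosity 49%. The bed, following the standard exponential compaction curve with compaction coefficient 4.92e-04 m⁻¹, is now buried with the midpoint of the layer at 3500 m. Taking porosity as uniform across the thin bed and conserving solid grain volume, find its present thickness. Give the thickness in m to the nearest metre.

Working in km (1 km = 1000 m; k in km⁻¹ = k in m⁻¹ × 1000):
Porosity at 3.5 km: φ = 0.49·exp(−0.492×3.5) = 0.0876
Solid-volume conservation: h(1−φ) = h₀(1−φ₀) ⇒ h = h₀·(1−φ₀)/(1−φ)
h = 0.123 × (1 − 0.49)/(1 − 0.0876) = 0.123 × 0.5589 = 0.0688 km

69 m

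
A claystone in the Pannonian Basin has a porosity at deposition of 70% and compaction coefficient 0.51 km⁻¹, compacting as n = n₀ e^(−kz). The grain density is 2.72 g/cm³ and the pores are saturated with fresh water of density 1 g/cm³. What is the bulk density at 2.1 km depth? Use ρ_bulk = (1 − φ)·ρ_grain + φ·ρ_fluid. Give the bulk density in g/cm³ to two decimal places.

2.31 g/cm³

Porosity at depth: n = 0.7·exp(−0.51×2.1) = 0.7×0.3427 = 0.2399
Bulk density: ρ_b = (1−n)ρ_g + n·ρ_f = 0.7601×2.72 + 0.2399×1
       = 2.068 + 0.240 = 2.307 g/cm³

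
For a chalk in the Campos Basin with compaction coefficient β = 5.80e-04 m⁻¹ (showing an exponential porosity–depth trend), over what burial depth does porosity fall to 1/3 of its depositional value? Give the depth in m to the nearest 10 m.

Working in km (1 km = 1000 m; β in km⁻¹ = β in m⁻¹ × 1000):
phi/phi₀ = 1/3 ⇒ exp(−β·z) = 1/3 ⇒ z = ln(3) / β
z = 1.0986 / 0.58 = 1.894 km

1890 m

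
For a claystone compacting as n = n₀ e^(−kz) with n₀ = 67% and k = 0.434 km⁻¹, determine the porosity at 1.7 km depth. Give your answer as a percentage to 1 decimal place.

n = n₀·exp(−k·z) = 0.67 × exp(−0.434 × 1.7) = 0.67 × exp(−0.7378)
  = 0.67 × 0.4782 = 0.3204

32.0%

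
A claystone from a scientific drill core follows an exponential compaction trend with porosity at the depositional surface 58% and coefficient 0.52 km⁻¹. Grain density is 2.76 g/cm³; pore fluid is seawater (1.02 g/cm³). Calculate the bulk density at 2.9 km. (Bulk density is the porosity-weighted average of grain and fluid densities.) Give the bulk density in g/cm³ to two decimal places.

2.54 g/cm³

Porosity at depth: phi = 0.58·exp(−0.52×2.9) = 0.58×0.2214 = 0.1284
Bulk density: ρ_b = (1−phi)ρ_g + phi·ρ_f = 0.8716×2.76 + 0.1284×1.02
       = 2.406 + 0.131 = 2.537 g/cm³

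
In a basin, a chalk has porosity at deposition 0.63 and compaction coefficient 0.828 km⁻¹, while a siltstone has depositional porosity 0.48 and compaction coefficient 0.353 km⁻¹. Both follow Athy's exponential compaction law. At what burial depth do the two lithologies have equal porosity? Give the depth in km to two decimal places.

0.57 km

Set phi₀ₐ e^(−kₐz) = phi₀ᵦ e^(−kᵦz) ⇒ ln(phi₀ₐ/phi₀ᵦ) = (kₐ − kᵦ)·z
z = ln(0.63/0.48) / (0.828 − 0.353) = 0.2719 / 0.475 = 0.572 km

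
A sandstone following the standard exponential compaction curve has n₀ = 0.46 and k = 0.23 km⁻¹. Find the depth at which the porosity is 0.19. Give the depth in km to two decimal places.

3.84 km

Invert Athy's law: Z = ln(n₀/n) / k
Z = ln(0.46/0.19) / 0.23 = ln(2.421) / 0.23 = 0.8842 / 0.23 = 3.844 km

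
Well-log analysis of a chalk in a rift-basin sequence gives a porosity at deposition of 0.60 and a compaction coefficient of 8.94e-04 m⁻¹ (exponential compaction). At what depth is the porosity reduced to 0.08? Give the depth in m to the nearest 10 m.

Working in km (1 km = 1000 m; k in km⁻¹ = k in m⁻¹ × 1000):
Invert Athy's law: Z = ln(n₀/n) / k
Z = ln(0.6/0.08) / 0.894 = ln(7.5) / 0.894 = 2.0149 / 0.894 = 2.254 km

2250 m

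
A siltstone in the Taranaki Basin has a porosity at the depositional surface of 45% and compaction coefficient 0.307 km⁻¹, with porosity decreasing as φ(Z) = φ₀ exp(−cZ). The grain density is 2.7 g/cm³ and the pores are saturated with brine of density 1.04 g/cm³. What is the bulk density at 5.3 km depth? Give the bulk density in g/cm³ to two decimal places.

Porosity at depth: φ = 0.45·exp(−0.307×5.3) = 0.45×0.1965 = 0.0884
Bulk density: ρ_b = (1−φ)ρ_g + φ·ρ_f = 0.9116×2.7 + 0.0884×1.04
       = 2.461 + 0.092 = 2.553 g/cm³

2.55 g/cm³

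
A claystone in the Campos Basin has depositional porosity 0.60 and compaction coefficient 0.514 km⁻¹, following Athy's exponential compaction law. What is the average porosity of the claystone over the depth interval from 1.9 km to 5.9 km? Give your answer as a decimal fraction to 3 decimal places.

0.096

⟨phi⟩ = (1/(d₂−d₁)) ∫ phi₀ e^(−kd) dd = phi₀·(e^(−k·d₁) − e^(−k·d₂)) / (k·(d₂−d₁))
e^(−0.514×1.9) = 0.3766; e^(−0.514×5.9) = 0.0482
⟨phi⟩ = 0.6 × (0.3766 − 0.0482) / (0.514 × 4) = 0.6 × 0.1597 = 0.0958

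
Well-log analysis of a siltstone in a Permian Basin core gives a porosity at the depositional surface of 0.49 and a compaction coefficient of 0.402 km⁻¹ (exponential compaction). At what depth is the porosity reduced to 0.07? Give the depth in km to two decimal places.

Invert Athy's law: d = ln(φ₀/φ) / k
d = ln(0.49/0.07) / 0.402 = ln(7) / 0.402 = 1.9459 / 0.402 = 4.841 km

4.84 km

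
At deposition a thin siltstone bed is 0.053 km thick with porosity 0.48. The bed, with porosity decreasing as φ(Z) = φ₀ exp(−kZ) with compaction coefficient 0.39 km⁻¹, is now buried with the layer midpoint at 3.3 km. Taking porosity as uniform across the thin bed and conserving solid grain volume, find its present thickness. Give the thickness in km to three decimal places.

Porosity at 3.3 km: φ = 0.48·exp(−0.39×3.3) = 0.1325
Solid-volume conservation: h(1−φ) = h₀(1−φ₀) ⇒ h = h₀·(1−φ₀)/(1−φ)
h = 0.053 × (1 − 0.48)/(1 − 0.1325) = 0.053 × 0.5994 = 0.0318 km

0.032 km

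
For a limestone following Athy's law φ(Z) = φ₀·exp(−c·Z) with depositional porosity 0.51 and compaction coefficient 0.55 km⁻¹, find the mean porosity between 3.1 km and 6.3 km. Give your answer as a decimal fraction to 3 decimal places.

0.044

⟨φ⟩ = (1/(Z₂−Z₁)) ∫ φ₀ e^(−cZ) dZ = φ₀·(e^(−c·Z₁) − e^(−c·Z₂)) / (c·(Z₂−Z₁))
e^(−0.55×3.1) = 0.1818; e^(−0.55×6.3) = 0.0313
⟨φ⟩ = 0.51 × (0.1818 − 0.0313) / (0.55 × 3.2) = 0.51 × 0.0855 = 0.0436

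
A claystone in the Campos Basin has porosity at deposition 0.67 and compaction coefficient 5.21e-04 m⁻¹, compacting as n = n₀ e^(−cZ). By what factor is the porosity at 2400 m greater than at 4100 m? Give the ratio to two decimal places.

Working in km (1 km = 1000 m; c in km⁻¹ = c in m⁻¹ × 1000):
n(Z₁)/n(Z₂) = e^(−c·Z₁)/e^(−c·Z₂) = e^{c(Z₂−Z₁)}
= exp(0.521 × 1.7) = exp(0.8857) = 2.4247

2.42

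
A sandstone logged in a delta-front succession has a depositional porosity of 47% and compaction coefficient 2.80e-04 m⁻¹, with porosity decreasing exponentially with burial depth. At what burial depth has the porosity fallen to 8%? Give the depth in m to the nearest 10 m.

Working in km (1 km = 1000 m; β in km⁻¹ = β in m⁻¹ × 1000):
Invert Athy's law: Z = ln(phi₀/phi) / β
Z = ln(0.47/0.08) / 0.28 = ln(5.875) / 0.28 = 1.7707 / 0.28 = 6.324 km

6320 m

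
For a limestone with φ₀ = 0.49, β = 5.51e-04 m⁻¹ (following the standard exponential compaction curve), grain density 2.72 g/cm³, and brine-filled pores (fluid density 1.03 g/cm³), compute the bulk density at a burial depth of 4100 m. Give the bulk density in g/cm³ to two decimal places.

Working in km (1 km = 1000 m; β in km⁻¹ = β in m⁻¹ × 1000):
Porosity at depth: φ = 0.49·exp(−0.551×4.1) = 0.49×0.1044 = 0.0512
Bulk density: ρ_b = (1−φ)ρ_g + φ·ρ_f = 0.9488×2.72 + 0.0512×1.03
       = 2.581 + 0.053 = 2.634 g/cm³

2.63 g/cm³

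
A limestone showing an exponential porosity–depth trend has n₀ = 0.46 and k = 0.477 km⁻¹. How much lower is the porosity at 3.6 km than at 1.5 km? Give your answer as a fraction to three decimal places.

n(1.5) = 0.46·e^(−0.477×1.5) = 0.2249
n(3.6) = 0.46·e^(−0.477×3.6) = 0.0826
Δn = 0.2249 − 0.0826 = 0.1423

0.142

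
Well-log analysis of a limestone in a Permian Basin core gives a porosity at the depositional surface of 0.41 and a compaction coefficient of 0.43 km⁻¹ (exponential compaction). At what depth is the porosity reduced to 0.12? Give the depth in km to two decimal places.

2.86 km

Invert Athy's law: d = ln(φ₀/φ) / β
d = ln(0.41/0.12) / 0.43 = ln(3.417) / 0.43 = 1.2287 / 0.43 = 2.857 km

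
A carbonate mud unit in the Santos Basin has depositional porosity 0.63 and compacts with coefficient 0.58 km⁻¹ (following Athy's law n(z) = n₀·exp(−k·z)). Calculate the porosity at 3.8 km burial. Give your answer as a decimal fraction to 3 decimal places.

n = n₀·exp(−k·z) = 0.63 × exp(−0.58 × 3.8) = 0.63 × exp(−2.204)
  = 0.63 × 0.1104 = 0.0695

0.070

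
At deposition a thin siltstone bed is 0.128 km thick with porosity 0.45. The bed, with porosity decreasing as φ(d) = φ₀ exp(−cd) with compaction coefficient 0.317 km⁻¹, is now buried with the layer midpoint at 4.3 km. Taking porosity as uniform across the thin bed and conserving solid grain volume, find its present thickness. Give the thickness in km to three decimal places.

Porosity at 4.3 km: φ = 0.45·exp(−0.317×4.3) = 0.1151
Solid-volume conservation: h(1−φ) = h₀(1−φ₀) ⇒ h = h₀·(1−φ₀)/(1−φ)
h = 0.128 × (1 − 0.45)/(1 − 0.1151) = 0.128 × 0.6216 = 0.0796 km

0.080 km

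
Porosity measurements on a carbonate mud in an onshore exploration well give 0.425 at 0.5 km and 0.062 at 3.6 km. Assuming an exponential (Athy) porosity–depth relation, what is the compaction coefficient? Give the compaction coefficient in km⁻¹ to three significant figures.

Athy: phi(d) = phi₀ e^(−kd) ⇒ phi₁/phi₂ = e^{k(d₂−d₁)} ⇒ k = ln(phi₁/phi₂)/(d₂−d₁)
k = ln(0.425/0.062) / (3.6 − 0.5) = ln(6.855) / 3.1 = 1.9250 / 3.1 = 0.621 km⁻¹

0.621 km⁻¹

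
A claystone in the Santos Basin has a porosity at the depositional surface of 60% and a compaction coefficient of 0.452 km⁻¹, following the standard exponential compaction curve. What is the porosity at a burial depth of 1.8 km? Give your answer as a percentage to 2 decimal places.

n = n₀·exp(−c·d) = 0.6 × exp(−0.452 × 1.8) = 0.6 × exp(−0.8136)
  = 0.6 × 0.4433 = 0.2660

26.60%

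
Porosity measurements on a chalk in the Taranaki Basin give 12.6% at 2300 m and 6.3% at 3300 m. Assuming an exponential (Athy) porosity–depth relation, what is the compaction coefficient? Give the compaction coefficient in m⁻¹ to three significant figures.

Working in km (1 km = 1000 m; k in km⁻¹ = k in m⁻¹ × 1000):
Athy: phi(Z) = phi₀ e^(−kZ) ⇒ phi₁/phi₂ = e^{k(Z₂−Z₁)} ⇒ k = ln(phi₁/phi₂)/(Z₂−Z₁)
k = ln(0.126/0.063) / (3.3 − 2.3) = ln(2) / 1 = 0.6931 / 1 = 0.6931 km⁻¹

0.000693 m⁻¹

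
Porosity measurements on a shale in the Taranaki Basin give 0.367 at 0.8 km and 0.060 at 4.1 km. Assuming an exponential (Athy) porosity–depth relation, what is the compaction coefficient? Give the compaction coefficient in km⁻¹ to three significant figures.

0.549 km⁻¹

Athy: n(d) = n₀ e^(−cd) ⇒ n₁/n₂ = e^{c(d₂−d₁)} ⇒ c = ln(n₁/n₂)/(d₂−d₁)
c = ln(0.367/0.06) / (4.1 − 0.8) = ln(6.117) / 3.3 = 1.8110 / 3.3 = 0.5488 km⁻¹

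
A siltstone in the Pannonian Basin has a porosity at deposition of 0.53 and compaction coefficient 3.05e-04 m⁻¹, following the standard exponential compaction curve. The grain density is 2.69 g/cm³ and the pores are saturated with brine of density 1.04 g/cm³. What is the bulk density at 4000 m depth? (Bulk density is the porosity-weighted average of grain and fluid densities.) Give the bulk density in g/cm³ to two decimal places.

2.43 g/cm³

Working in km (1 km = 1000 m; β in km⁻¹ = β in m⁻¹ × 1000):
Porosity at depth: n = 0.53·exp(−0.305×4) = 0.53×0.2952 = 0.1565
Bulk density: ρ_b = (1−n)ρ_g + n·ρ_f = 0.8435×2.69 + 0.1565×1.04
       = 2.269 + 0.163 = 2.432 g/cm³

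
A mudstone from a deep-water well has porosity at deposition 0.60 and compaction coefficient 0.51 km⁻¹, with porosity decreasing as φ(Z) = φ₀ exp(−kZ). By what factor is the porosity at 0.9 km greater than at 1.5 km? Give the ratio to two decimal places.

1.36

φ(Z₁)/φ(Z₂) = e^(−k·Z₁)/e^(−k·Z₂) = e^{k(Z₂−Z₁)}
= exp(0.51 × 0.6) = exp(0.306) = 1.3580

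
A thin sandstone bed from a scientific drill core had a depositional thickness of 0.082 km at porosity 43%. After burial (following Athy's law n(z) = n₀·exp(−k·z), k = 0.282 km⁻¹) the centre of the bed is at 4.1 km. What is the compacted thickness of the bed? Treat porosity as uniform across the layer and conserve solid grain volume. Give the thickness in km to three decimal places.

0.054 km

Porosity at 4.1 km: n = 0.43·exp(−0.282×4.1) = 0.1353
Solid-volume conservation: h(1−n) = h₀(1−n₀) ⇒ h = h₀·(1−n₀)/(1−n)
h = 0.082 × (1 − 0.43)/(1 − 0.1353) = 0.082 × 0.6592 = 0.0541 km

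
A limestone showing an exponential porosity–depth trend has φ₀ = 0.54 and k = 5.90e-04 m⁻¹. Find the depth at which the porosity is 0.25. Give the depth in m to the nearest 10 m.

Working in km (1 km = 1000 m; k in km⁻¹ = k in m⁻¹ × 1000):
Invert Athy's law: Z = ln(φ₀/φ) / k
Z = ln(0.54/0.25) / 0.59 = ln(2.16) / 0.59 = 0.7701 / 0.59 = 1.305 km

1310 m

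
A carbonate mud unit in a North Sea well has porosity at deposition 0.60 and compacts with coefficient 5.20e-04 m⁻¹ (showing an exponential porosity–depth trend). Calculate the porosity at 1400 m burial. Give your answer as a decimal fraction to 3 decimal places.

Working in km (1 km = 1000 m; β in km⁻¹ = β in m⁻¹ × 1000):
n = n₀·exp(−β·Z) = 0.6 × exp(−0.52 × 1.4) = 0.6 × exp(−0.728)
  = 0.6 × 0.4829 = 0.2897

0.290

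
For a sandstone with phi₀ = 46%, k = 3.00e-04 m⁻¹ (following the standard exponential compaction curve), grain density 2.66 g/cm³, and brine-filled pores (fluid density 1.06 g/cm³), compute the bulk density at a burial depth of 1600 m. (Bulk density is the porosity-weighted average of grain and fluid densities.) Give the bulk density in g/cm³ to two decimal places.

2.20 g/cm³

Working in km (1 km = 1000 m; k in km⁻¹ = k in m⁻¹ × 1000):
Porosity at depth: phi = 0.46·exp(−0.3×1.6) = 0.46×0.6188 = 0.2846
Bulk density: ρ_b = (1−phi)ρ_g + phi·ρ_f = 0.7154×2.66 + 0.2846×1.06
       = 1.903 + 0.302 = 2.205 g/cm³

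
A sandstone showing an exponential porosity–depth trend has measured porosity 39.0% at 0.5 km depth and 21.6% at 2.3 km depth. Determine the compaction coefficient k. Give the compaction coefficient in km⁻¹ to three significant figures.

0.328 km⁻¹

Athy: phi(z) = phi₀ e^(−kz) ⇒ phi₁/phi₂ = e^{k(z₂−z₁)} ⇒ k = ln(phi₁/phi₂)/(z₂−z₁)
k = ln(0.39/0.216) / (2.3 − 0.5) = ln(1.806) / 1.8 = 0.5909 / 1.8 = 0.3283 km⁻¹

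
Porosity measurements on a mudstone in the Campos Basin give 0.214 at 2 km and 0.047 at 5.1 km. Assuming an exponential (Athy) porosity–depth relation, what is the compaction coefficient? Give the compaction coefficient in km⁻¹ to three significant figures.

Athy: phi(d) = phi₀ e^(−βd) ⇒ phi₁/phi₂ = e^{β(d₂−d₁)} ⇒ β = ln(phi₁/phi₂)/(d₂−d₁)
β = ln(0.214/0.047) / (5.1 − 2) = ln(4.553) / 3.1 = 1.5158 / 3.1 = 0.489 km⁻¹

0.489 km⁻¹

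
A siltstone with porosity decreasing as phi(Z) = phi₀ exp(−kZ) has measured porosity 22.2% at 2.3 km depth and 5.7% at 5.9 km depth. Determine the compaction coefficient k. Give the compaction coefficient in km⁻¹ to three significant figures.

0.378 km⁻¹

Athy: phi(Z) = phi₀ e^(−kZ) ⇒ phi₁/phi₂ = e^{k(Z₂−Z₁)} ⇒ k = ln(phi₁/phi₂)/(Z₂−Z₁)
k = ln(0.222/0.057) / (5.9 − 2.3) = ln(3.895) / 3.6 = 1.3596 / 3.6 = 0.3777 km⁻¹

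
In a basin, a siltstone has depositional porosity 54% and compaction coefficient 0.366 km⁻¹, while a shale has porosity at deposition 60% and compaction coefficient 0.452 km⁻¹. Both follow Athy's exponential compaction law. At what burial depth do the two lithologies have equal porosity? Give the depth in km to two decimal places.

1.23 km

Set φ₀ₐ e^(−cₐZ) = φ₀ᵦ e^(−cᵦZ) ⇒ ln(φ₀ₐ/φ₀ᵦ) = (cₐ − cᵦ)·Z
Z = ln(0.54/0.6) / (0.366 − 0.452) = -0.1054 / -0.086 = 1.225 km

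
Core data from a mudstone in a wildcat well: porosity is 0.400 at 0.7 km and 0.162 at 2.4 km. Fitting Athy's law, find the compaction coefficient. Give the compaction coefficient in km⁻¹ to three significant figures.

Athy: n(z) = n₀ e^(−βz) ⇒ n₁/n₂ = e^{β(z₂−z₁)} ⇒ β = ln(n₁/n₂)/(z₂−z₁)
β = ln(0.4/0.162) / (2.4 − 0.7) = ln(2.469) / 1.7 = 0.9039 / 1.7 = 0.5317 km⁻¹

0.532 km⁻¹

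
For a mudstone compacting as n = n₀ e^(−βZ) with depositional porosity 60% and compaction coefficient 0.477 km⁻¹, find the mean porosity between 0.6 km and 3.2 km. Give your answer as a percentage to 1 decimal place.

⟨n⟩ = (1/(Z₂−Z₁)) ∫ n₀ e^(−βZ) dZ = n₀·(e^(−β·Z₁) − e^(−β·Z₂)) / (β·(Z₂−Z₁))
e^(−0.477×0.6) = 0.7511; e^(−0.477×3.2) = 0.2173
⟨n⟩ = 0.6 × (0.7511 − 0.2173) / (0.477 × 2.6) = 0.6 × 0.4304 = 0.2582

25.8%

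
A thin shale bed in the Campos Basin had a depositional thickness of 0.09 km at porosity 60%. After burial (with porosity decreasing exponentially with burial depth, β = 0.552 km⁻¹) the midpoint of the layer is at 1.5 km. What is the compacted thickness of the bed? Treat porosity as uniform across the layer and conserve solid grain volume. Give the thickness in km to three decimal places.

Porosity at 1.5 km: φ = 0.6·exp(−0.552×1.5) = 0.2622
Solid-volume conservation: h(1−φ) = h₀(1−φ₀) ⇒ h = h₀·(1−φ₀)/(1−φ)
h = 0.09 × (1 − 0.6)/(1 − 0.2622) = 0.09 × 0.5421 = 0.0488 km

0.049 km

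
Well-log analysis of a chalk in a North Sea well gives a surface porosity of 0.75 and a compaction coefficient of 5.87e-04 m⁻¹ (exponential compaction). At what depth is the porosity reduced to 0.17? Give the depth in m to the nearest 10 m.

2530 m

Working in km (1 km = 1000 m; c in km⁻¹ = c in m⁻¹ × 1000):
Invert Athy's law: z = ln(n₀/n) / c
z = ln(0.75/0.17) / 0.587 = ln(4.412) / 0.587 = 1.4843 / 0.587 = 2.529 km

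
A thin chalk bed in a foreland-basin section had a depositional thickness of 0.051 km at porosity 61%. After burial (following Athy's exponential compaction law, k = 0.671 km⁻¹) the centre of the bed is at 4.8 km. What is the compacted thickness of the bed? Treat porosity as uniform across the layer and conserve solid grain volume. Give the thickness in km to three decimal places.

0.020 km

Porosity at 4.8 km: phi = 0.61·exp(−0.671×4.8) = 0.0244
Solid-volume conservation: h(1−phi) = h₀(1−phi₀) ⇒ h = h₀·(1−phi₀)/(1−phi)
h = 0.051 × (1 − 0.61)/(1 − 0.0244) = 0.051 × 0.3997 = 0.0204 km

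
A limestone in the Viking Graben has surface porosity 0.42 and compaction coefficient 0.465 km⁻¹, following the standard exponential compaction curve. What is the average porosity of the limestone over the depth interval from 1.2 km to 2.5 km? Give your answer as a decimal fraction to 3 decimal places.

0.180

⟨n⟩ = (1/(z₂−z₁)) ∫ n₀ e^(−cz) dz = n₀·(e^(−c·z₁) − e^(−c·z₂)) / (c·(z₂−z₁))
e^(−0.465×1.2) = 0.5724; e^(−0.465×2.5) = 0.3127
⟨n⟩ = 0.42 × (0.5724 − 0.3127) / (0.465 × 1.3) = 0.42 × 0.4295 = 0.1804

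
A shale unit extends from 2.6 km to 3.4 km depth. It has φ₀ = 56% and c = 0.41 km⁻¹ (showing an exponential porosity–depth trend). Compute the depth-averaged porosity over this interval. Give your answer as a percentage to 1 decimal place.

⟨φ⟩ = (1/(Z₂−Z₁)) ∫ φ₀ e^(−cZ) dZ = φ₀·(e^(−c·Z₁) − e^(−c·Z₂)) / (c·(Z₂−Z₁))
e^(−0.41×2.6) = 0.3444; e^(−0.41×3.4) = 0.2481
⟨φ⟩ = 0.56 × (0.3444 − 0.2481) / (0.41 × 0.8) = 0.56 × 0.2936 = 0.1644

16.4%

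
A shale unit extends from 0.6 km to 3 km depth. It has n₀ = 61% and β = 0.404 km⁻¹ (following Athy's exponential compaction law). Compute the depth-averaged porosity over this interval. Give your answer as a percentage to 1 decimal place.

⟨n⟩ = (1/(Z₂−Z₁)) ∫ n₀ e^(−βZ) dZ = n₀·(e^(−β·Z₁) − e^(−β·Z₂)) / (β·(Z₂−Z₁))
e^(−0.404×0.6) = 0.7847; e^(−0.404×3) = 0.2976
⟨n⟩ = 0.61 × (0.7847 − 0.2976) / (0.404 × 2.4) = 0.61 × 0.5024 = 0.3065

30.6%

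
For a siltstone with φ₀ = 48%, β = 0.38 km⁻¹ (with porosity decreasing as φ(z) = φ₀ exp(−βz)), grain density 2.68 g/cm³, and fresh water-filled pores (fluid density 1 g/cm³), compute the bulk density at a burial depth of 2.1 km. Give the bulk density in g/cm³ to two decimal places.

Porosity at depth: φ = 0.48·exp(−0.38×2.1) = 0.48×0.4502 = 0.2161
Bulk density: ρ_b = (1−φ)ρ_g + φ·ρ_f = 0.7839×2.68 + 0.2161×1
       = 2.101 + 0.216 = 2.317 g/cm³

2.32 g/cm³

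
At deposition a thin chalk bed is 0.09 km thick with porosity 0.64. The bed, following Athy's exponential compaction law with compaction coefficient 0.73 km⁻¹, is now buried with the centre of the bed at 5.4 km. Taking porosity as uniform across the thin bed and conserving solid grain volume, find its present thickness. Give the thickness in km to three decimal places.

0.033 km

Porosity at 5.4 km: n = 0.64·exp(−0.73×5.4) = 0.0124
Solid-volume conservation: h(1−n) = h₀(1−n₀) ⇒ h = h₀·(1−n₀)/(1−n)
h = 0.09 × (1 − 0.64)/(1 − 0.0124) = 0.09 × 0.3645 = 0.0328 km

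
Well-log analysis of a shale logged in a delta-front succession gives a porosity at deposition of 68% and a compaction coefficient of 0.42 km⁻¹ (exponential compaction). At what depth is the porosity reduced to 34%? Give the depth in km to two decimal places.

1.65 km

Invert Athy's law: z = ln(n₀/n) / c
z = ln(0.68/0.34) / 0.42 = ln(2) / 0.42 = 0.6931 / 0.42 = 1.650 km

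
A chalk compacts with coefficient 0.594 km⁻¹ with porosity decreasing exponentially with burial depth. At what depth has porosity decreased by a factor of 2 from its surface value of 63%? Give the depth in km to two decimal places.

1.17 km

n/n₀ = 1/2 ⇒ exp(−β·z) = 1/2 ⇒ z = ln(2) / β
z = 0.6931 / 0.594 = 1.167 km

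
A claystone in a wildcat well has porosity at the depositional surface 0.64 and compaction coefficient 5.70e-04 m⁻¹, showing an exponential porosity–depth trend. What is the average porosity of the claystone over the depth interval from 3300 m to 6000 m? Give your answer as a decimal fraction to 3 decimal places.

Working in km (1 km = 1000 m; c in km⁻¹ = c in m⁻¹ × 1000):
⟨n⟩ = (1/(d₂−d₁)) ∫ n₀ e^(−cd) dd = n₀·(e^(−c·d₁) − e^(−c·d₂)) / (c·(d₂−d₁))
e^(−0.57×3.3) = 0.1524; e^(−0.57×6) = 0.0327
⟨n⟩ = 0.64 × (0.1524 − 0.0327) / (0.57 × 2.7) = 0.64 × 0.0778 = 0.0498

0.050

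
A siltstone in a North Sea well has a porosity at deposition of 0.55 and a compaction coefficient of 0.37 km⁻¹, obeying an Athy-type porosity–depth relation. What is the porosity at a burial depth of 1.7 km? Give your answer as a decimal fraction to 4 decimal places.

0.2932

φ = φ₀·exp(−β·z) = 0.55 × exp(−0.37 × 1.7) = 0.55 × exp(−0.629)
  = 0.55 × 0.5331 = 0.2932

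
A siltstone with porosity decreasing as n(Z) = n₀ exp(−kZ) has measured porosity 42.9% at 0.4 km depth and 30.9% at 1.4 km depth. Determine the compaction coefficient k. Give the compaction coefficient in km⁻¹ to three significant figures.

Athy: n(Z) = n₀ e^(−kZ) ⇒ n₁/n₂ = e^{k(Z₂−Z₁)} ⇒ k = ln(n₁/n₂)/(Z₂−Z₁)
k = ln(0.429/0.309) / (1.4 − 0.4) = ln(1.388) / 1 = 0.3281 / 1 = 0.3281 km⁻¹

0.328 km⁻¹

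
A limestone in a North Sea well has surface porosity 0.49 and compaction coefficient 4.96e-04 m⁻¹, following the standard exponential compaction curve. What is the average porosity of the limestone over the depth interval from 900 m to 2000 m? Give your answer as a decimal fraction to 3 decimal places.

Working in km (1 km = 1000 m; β in km⁻¹ = β in m⁻¹ × 1000):
⟨φ⟩ = (1/(d₂−d₁)) ∫ φ₀ e^(−βd) dd = φ₀·(e^(−β·d₁) − e^(−β·d₂)) / (β·(d₂−d₁))
e^(−0.496×0.9) = 0.6399; e^(−0.496×2) = 0.3708
⟨φ⟩ = 0.49 × (0.6399 − 0.3708) / (0.496 × 1.1) = 0.49 × 0.4932 = 0.2417

0.242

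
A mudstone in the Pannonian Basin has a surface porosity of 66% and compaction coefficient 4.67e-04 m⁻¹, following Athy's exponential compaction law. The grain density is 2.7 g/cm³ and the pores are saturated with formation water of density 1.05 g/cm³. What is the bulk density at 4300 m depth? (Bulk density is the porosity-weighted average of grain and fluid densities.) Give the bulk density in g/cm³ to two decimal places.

Working in km (1 km = 1000 m; k in km⁻¹ = k in m⁻¹ × 1000):
Porosity at depth: φ = 0.66·exp(−0.467×4.3) = 0.66×0.1342 = 0.0886
Bulk density: ρ_b = (1−φ)ρ_g + φ·ρ_f = 0.9114×2.7 + 0.0886×1.05
       = 2.461 + 0.093 = 2.554 g/cm³

2.55 g/cm³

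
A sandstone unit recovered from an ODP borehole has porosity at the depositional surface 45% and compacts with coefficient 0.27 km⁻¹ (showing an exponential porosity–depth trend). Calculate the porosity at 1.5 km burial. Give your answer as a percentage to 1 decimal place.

30.0%

φ = φ₀·exp(−β·d) = 0.45 × exp(−0.27 × 1.5) = 0.45 × exp(−0.405)
  = 0.45 × 0.6670 = 0.3001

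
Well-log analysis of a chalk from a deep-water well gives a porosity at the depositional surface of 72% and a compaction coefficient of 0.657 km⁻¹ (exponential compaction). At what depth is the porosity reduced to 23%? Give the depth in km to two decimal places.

Invert Athy's law: Z = ln(n₀/n) / β
Z = ln(0.72/0.23) / 0.657 = ln(3.13) / 0.657 = 1.1412 / 0.657 = 1.737 km

1.74 km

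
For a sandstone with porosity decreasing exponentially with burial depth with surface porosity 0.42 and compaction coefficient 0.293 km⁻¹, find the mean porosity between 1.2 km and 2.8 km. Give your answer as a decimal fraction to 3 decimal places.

⟨φ⟩ = (1/(z₂−z₁)) ∫ φ₀ e^(−cz) dz = φ₀·(e^(−c·z₁) − e^(−c·z₂)) / (c·(z₂−z₁))
e^(−0.293×1.2) = 0.7036; e^(−0.293×2.8) = 0.4403
⟨φ⟩ = 0.42 × (0.7036 − 0.4403) / (0.293 × 1.6) = 0.42 × 0.5617 = 0.2359

0.236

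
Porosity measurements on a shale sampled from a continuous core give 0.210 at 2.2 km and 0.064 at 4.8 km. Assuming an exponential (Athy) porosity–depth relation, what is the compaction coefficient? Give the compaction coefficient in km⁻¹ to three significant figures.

0.457 km⁻¹

Athy: φ(z) = φ₀ e^(−βz) ⇒ φ₁/φ₂ = e^{β(z₂−z₁)} ⇒ β = ln(φ₁/φ₂)/(z₂−z₁)
β = ln(0.21/0.064) / (4.8 − 2.2) = ln(3.281) / 2.6 = 1.1882 / 2.6 = 0.457 km⁻¹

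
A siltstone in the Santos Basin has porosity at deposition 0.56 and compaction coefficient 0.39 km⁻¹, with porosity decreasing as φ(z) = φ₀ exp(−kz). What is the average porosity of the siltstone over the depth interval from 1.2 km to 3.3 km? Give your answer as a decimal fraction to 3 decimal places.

0.239

⟨φ⟩ = (1/(z₂−z₁)) ∫ φ₀ e^(−kz) dz = φ₀·(e^(−k·z₁) − e^(−k·z₂)) / (k·(z₂−z₁))
e^(−0.39×1.2) = 0.6263; e^(−0.39×3.3) = 0.2761
⟨φ⟩ = 0.56 × (0.6263 − 0.2761) / (0.39 × 2.1) = 0.56 × 0.4275 = 0.2394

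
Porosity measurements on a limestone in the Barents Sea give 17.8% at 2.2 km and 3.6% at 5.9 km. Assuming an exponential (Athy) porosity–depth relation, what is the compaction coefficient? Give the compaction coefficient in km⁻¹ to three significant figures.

Athy: n(d) = n₀ e^(−kd) ⇒ n₁/n₂ = e^{k(d₂−d₁)} ⇒ k = ln(n₁/n₂)/(d₂−d₁)
k = ln(0.178/0.036) / (5.9 − 2.2) = ln(4.944) / 3.7 = 1.5983 / 3.7 = 0.432 km⁻¹

0.432 km⁻¹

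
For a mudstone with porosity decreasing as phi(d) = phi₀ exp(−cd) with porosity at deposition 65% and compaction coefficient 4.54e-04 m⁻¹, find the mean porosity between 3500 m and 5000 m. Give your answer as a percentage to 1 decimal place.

9.6%

Working in km (1 km = 1000 m; c in km⁻¹ = c in m⁻¹ × 1000):
⟨phi⟩ = (1/(d₂−d₁)) ∫ phi₀ e^(−cd) dd = phi₀·(e^(−c·d₁) − e^(−c·d₂)) / (c·(d₂−d₁))
e^(−0.454×3.5) = 0.2041; e^(−0.454×5) = 0.1033
⟨phi⟩ = 0.65 × (0.2041 − 0.1033) / (0.454 × 1.5) = 0.65 × 0.1480 = 0.0962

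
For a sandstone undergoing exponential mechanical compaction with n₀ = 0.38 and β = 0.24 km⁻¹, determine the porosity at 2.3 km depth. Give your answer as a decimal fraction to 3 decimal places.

n = n₀·exp(−β·d) = 0.38 × exp(−0.24 × 2.3) = 0.38 × exp(−0.552)
  = 0.38 × 0.5758 = 0.2188

0.219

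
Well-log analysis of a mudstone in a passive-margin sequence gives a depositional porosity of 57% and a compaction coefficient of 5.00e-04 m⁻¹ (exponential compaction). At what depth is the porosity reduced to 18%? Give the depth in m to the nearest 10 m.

2310 m

Working in km (1 km = 1000 m; k in km⁻¹ = k in m⁻¹ × 1000):
Invert Athy's law: Z = ln(φ₀/φ) / k
Z = ln(0.57/0.18) / 0.5 = ln(3.167) / 0.5 = 1.1527 / 0.5 = 2.305 km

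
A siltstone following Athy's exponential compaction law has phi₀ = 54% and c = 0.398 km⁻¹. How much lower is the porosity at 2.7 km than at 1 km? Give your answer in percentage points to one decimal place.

phi(1) = 0.54·e^(−0.398×1) = 0.3627
phi(2.7) = 0.54·e^(−0.398×2.7) = 0.1844
Δphi = 0.3627 − 0.1844 = 0.1783

17.8 percentage points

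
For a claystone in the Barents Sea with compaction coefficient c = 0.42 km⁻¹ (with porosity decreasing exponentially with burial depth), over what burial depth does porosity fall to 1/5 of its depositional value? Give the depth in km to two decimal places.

3.83 km

φ/φ₀ = 1/5 ⇒ exp(−c·d) = 1/5 ⇒ d = ln(5) / c
d = 1.6094 / 0.42 = 3.832 km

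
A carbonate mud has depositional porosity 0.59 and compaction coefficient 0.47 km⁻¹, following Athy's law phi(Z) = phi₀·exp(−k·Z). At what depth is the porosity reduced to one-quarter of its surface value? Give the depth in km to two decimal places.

phi/phi₀ = 1/4 ⇒ exp(−k·Z) = 1/4 ⇒ Z = ln(4) / k
Z = 1.3863 / 0.47 = 2.950 km

2.95 km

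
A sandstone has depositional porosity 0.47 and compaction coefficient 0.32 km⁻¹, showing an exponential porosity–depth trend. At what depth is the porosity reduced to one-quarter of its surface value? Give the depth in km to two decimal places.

4.33 km

φ/φ₀ = 1/4 ⇒ exp(−β·z) = 1/4 ⇒ z = ln(4) / β
z = 1.3863 / 0.32 = 4.332 km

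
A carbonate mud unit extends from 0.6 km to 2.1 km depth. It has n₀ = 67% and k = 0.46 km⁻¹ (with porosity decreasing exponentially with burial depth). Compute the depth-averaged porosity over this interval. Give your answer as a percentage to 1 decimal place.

⟨n⟩ = (1/(d₂−d₁)) ∫ n₀ e^(−kd) dd = n₀·(e^(−k·d₁) − e^(−k·d₂)) / (k·(d₂−d₁))
e^(−0.46×0.6) = 0.7588; e^(−0.46×2.1) = 0.3806
⟨n⟩ = 0.67 × (0.7588 − 0.3806) / (0.46 × 1.5) = 0.67 × 0.5481 = 0.3672

36.7%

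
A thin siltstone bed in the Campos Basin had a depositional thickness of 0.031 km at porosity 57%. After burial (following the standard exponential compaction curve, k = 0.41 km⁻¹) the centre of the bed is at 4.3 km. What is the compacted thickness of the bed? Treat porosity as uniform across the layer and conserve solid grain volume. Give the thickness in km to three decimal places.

0.015 km

Porosity at 4.3 km: φ = 0.57·exp(−0.41×4.3) = 0.0978
Solid-volume conservation: h(1−φ) = h₀(1−φ₀) ⇒ h = h₀·(1−φ₀)/(1−φ)
h = 0.031 × (1 − 0.57)/(1 − 0.0978) = 0.031 × 0.4766 = 0.0148 km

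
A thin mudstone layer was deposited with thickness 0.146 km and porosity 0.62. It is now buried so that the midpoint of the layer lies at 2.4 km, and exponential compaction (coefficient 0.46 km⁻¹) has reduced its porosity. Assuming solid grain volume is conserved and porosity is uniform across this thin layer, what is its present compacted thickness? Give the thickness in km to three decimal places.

0.070 km

Porosity at 2.4 km: n = 0.62·exp(−0.46×2.4) = 0.2056
Solid-volume conservation: h(1−n) = h₀(1−n₀) ⇒ h = h₀·(1−n₀)/(1−n)
h = 0.146 × (1 − 0.62)/(1 − 0.2056) = 0.146 × 0.4783 = 0.0698 km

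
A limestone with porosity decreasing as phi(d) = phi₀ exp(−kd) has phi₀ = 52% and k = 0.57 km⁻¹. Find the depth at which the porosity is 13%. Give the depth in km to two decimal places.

2.43 km

Invert Athy's law: d = ln(phi₀/phi) / k
d = ln(0.52/0.13) / 0.57 = ln(4) / 0.57 = 1.3863 / 0.57 = 2.432 km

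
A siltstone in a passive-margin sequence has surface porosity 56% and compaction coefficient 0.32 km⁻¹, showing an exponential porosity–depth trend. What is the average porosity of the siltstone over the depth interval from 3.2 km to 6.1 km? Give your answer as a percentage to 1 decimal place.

⟨phi⟩ = (1/(z₂−z₁)) ∫ phi₀ e^(−βz) dz = phi₀·(e^(−β·z₁) − e^(−β·z₂)) / (β·(z₂−z₁))
e^(−0.32×3.2) = 0.3592; e^(−0.32×6.1) = 0.1420
⟨phi⟩ = 0.56 × (0.3592 − 0.1420) / (0.32 × 2.9) = 0.56 × 0.2340 = 0.1310

13.1%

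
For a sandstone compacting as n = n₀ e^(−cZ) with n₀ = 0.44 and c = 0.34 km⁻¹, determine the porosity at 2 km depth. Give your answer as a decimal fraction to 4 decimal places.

0.2229

n = n₀·exp(−c·Z) = 0.44 × exp(−0.34 × 2) = 0.44 × exp(−0.68)
  = 0.44 × 0.5066 = 0.2229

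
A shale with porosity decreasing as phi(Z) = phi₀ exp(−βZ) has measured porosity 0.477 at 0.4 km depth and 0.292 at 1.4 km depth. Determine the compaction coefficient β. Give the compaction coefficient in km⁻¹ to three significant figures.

Athy: phi(Z) = phi₀ e^(−βZ) ⇒ phi₁/phi₂ = e^{β(Z₂−Z₁)} ⇒ β = ln(phi₁/phi₂)/(Z₂−Z₁)
β = ln(0.477/0.292) / (1.4 − 0.4) = ln(1.634) / 1 = 0.4908 / 1 = 0.4908 km⁻¹

0.491 km⁻¹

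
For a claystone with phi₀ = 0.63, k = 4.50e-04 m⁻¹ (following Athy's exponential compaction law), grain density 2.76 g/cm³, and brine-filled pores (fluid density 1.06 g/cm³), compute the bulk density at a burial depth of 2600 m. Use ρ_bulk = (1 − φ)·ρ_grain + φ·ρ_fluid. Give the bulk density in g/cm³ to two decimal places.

Working in km (1 km = 1000 m; k in km⁻¹ = k in m⁻¹ × 1000):
Porosity at depth: phi = 0.63·exp(−0.45×2.6) = 0.63×0.3104 = 0.1955
Bulk density: ρ_b = (1−phi)ρ_g + phi·ρ_f = 0.8045×2.76 + 0.1955×1.06
       = 2.220 + 0.207 = 2.428 g/cm³

2.43 g/cm³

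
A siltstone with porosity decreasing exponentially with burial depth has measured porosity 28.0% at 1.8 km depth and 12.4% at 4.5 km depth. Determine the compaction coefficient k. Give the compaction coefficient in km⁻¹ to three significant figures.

Athy: phi(d) = phi₀ e^(−kd) ⇒ phi₁/phi₂ = e^{k(d₂−d₁)} ⇒ k = ln(phi₁/phi₂)/(d₂−d₁)
k = ln(0.28/0.124) / (4.5 − 1.8) = ln(2.258) / 2.7 = 0.8145 / 2.7 = 0.3017 km⁻¹

0.302 km⁻¹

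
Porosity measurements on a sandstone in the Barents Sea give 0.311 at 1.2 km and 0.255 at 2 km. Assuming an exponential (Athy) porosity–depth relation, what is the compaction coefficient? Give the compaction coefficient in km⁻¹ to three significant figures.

Athy: phi(Z) = phi₀ e^(−cZ) ⇒ phi₁/phi₂ = e^{c(Z₂−Z₁)} ⇒ c = ln(phi₁/phi₂)/(Z₂−Z₁)
c = ln(0.311/0.255) / (2 − 1.2) = ln(1.22) / 0.8 = 0.1985 / 0.8 = 0.2482 km⁻¹

0.248 km⁻¹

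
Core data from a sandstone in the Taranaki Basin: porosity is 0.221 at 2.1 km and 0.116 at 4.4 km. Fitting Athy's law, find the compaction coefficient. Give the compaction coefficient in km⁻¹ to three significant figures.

Athy: n(Z) = n₀ e^(−cZ) ⇒ n₁/n₂ = e^{c(Z₂−Z₁)} ⇒ c = ln(n₁/n₂)/(Z₂−Z₁)
c = ln(0.221/0.116) / (4.4 − 2.1) = ln(1.905) / 2.3 = 0.6446 / 2.3 = 0.2802 km⁻¹

0.280 km⁻¹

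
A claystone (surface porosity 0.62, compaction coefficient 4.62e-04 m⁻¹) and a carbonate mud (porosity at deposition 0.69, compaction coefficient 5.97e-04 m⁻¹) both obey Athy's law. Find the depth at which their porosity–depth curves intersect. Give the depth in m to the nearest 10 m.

790 m

Working in km (1 km = 1000 m; k in km⁻¹ = k in m⁻¹ × 1000):
Set n₀ₐ e^(−kₐz) = n₀ᵦ e^(−kᵦz) ⇒ ln(n₀ₐ/n₀ᵦ) = (kₐ − kᵦ)·z
z = ln(0.62/0.69) / (0.462 − 0.597) = -0.1070 / -0.135 = 0.792 km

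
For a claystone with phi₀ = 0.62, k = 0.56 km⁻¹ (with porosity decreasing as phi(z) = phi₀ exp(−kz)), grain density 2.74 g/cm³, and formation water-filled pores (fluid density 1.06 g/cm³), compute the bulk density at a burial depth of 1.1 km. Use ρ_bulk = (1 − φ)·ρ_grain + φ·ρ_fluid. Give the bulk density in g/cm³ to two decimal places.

2.18 g/cm³

Porosity at depth: phi = 0.62·exp(−0.56×1.1) = 0.62×0.5401 = 0.3349
Bulk density: ρ_b = (1−phi)ρ_g + phi·ρ_f = 0.6651×2.74 + 0.3349×1.06
       = 1.822 + 0.355 = 2.177 g/cm³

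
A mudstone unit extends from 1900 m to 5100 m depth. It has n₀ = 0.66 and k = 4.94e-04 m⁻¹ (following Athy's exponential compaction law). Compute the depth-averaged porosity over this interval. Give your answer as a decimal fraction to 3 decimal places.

Working in km (1 km = 1000 m; k in km⁻¹ = k in m⁻¹ × 1000):
⟨n⟩ = (1/(z₂−z₁)) ∫ n₀ e^(−kz) dz = n₀·(e^(−k·z₁) − e^(−k·z₂)) / (k·(z₂−z₁))
e^(−0.494×1.9) = 0.3912; e^(−0.494×5.1) = 0.0805
⟨n⟩ = 0.66 × (0.3912 − 0.0805) / (0.494 × 3.2) = 0.66 × 0.1965 = 0.1297

0.130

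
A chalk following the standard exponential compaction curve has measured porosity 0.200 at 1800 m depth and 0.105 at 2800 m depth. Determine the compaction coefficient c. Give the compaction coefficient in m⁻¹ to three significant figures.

Working in km (1 km = 1000 m; c in km⁻¹ = c in m⁻¹ × 1000):
Athy: phi(d) = phi₀ e^(−cd) ⇒ phi₁/phi₂ = e^{c(d₂−d₁)} ⇒ c = ln(phi₁/phi₂)/(d₂−d₁)
c = ln(0.2/0.105) / (2.8 − 1.8) = ln(1.905) / 1 = 0.6444 / 1 = 0.6444 km⁻¹

0.000644 m⁻¹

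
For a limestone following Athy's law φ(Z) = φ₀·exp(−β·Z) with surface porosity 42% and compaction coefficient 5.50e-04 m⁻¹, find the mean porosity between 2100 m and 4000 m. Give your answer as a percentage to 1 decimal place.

8.2%

Working in km (1 km = 1000 m; β in km⁻¹ = β in m⁻¹ × 1000):
⟨φ⟩ = (1/(Z₂−Z₁)) ∫ φ₀ e^(−βZ) dZ = φ₀·(e^(−β·Z₁) − e^(−β·Z₂)) / (β·(Z₂−Z₁))
e^(−0.55×2.1) = 0.3151; e^(−0.55×4) = 0.1108
⟨φ⟩ = 0.42 × (0.3151 − 0.1108) / (0.55 × 1.9) = 0.42 × 0.1955 = 0.0821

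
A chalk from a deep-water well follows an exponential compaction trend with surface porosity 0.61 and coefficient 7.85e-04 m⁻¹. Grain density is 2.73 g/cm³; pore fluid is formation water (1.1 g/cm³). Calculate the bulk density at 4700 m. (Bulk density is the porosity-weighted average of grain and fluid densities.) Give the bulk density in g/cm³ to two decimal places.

Working in km (1 km = 1000 m; c in km⁻¹ = c in m⁻¹ × 1000):
Porosity at depth: n = 0.61·exp(−0.785×4.7) = 0.61×0.0250 = 0.0152
Bulk density: ρ_b = (1−n)ρ_g + n·ρ_f = 0.9848×2.73 + 0.0152×1.1
       = 2.688 + 0.017 = 2.705 g/cm³

2.71 g/cm³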